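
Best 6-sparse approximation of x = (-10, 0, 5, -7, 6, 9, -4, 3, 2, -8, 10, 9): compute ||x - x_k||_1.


Sorted |x_i| descending: [10, 10, 9, 9, 8, 7, 6, 5, 4, 3, 2, 0]
Keep top 6: [10, 10, 9, 9, 8, 7]
Tail entries: [6, 5, 4, 3, 2, 0]
L1 error = sum of tail = 20.

20


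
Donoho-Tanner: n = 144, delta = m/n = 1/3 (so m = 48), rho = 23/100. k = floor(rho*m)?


m = 1/3*144 = 48.
rho = 23/100.
rho*m = 23/100*48 = 11.04.
k = floor(11.04) = 11.

11


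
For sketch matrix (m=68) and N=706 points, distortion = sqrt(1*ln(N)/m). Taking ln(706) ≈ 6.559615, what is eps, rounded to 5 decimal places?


ln(706) ≈ 6.559615.
1*ln(N)/m ≈ 1*6.559615/68 ≈ 0.09646493.
eps = sqrt(0.09646493) ≈ 0.310588 ≈ 0.31059.

0.31059


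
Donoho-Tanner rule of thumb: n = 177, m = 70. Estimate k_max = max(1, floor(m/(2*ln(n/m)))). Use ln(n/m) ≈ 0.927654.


n/m = 177/70.
ln(n/m) ≈ 0.927654.
2*ln(n/m) ≈ 1.855308.
m/(2*ln(n/m)) ≈ 70/1.855308 ≈ 37.7296.
floor = 37.
k_max = max(1, 37) = 37.

37


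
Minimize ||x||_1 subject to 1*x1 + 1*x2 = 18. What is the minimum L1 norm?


Axis intercepts:
  x1 = 18, x2 = 0: L1 = 18
  x1 = 0, x2 = 18: L1 = 18
x* = (18, 0)
||x*||_1 = 18.

18


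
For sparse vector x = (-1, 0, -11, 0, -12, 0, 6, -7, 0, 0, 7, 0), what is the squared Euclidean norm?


Non-zero entries: [(0, -1), (2, -11), (4, -12), (6, 6), (7, -7), (10, 7)]
Squares: [1, 121, 144, 36, 49, 49]
||x||_2^2 = sum = 400.

400


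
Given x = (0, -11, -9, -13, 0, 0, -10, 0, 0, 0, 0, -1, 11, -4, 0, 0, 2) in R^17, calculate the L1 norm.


Non-zero entries: [(1, -11), (2, -9), (3, -13), (6, -10), (11, -1), (12, 11), (13, -4), (16, 2)]
Absolute values: [11, 9, 13, 10, 1, 11, 4, 2]
||x||_1 = sum = 61.

61


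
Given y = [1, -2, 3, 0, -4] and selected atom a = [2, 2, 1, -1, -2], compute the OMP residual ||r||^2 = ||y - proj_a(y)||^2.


a^T a = 14.
a^T y = 9.
coeff = 9/14 = 9/14.
||r||^2 = 339/14.

339/14


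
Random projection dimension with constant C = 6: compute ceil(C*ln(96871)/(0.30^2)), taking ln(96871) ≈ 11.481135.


ln(96871) ≈ 11.481135.
eps^2 = 0.30^2 = 0.09.
C*ln(N)/eps^2 ≈ 6*11.481135/0.09 ≈ 765.409.
m = ceil(765.409) = 766.

766


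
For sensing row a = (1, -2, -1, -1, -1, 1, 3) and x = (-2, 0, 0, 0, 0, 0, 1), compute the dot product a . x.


Non-zero terms: ['1*-2', '3*1']
Products: [-2, 3]
y = sum = 1.

1


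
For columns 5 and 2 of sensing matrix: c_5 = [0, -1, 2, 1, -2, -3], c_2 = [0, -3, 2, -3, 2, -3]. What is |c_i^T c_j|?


Inner product: 0*0 + -1*-3 + 2*2 + 1*-3 + -2*2 + -3*-3
Products: [0, 3, 4, -3, -4, 9]
Sum = 9.
|dot| = 9.

9


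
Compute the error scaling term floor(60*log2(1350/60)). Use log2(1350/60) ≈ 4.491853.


log2(n/k) = log2(1350/60) ≈ 4.491853.
k*log2(n/k) ≈ 60*4.491853 = 269.51118.
floor(269.51118) = 269.

269


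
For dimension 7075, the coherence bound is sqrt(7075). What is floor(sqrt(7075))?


84^2 = 7056 <= 7075 < 7225 = 85^2, so 84 <= sqrt(7075) < 85.
floor(sqrt(7075)) = 84.

84


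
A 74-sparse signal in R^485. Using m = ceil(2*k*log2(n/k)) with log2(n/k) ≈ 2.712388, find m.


log2(n/k) = log2(485/74) ≈ 2.712388.
2*k*log2(n/k) ≈ 2*74*2.712388 = 401.433424.
m = ceil(401.433424) = 402.

402


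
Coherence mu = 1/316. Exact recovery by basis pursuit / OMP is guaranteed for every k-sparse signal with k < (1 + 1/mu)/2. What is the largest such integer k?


1/mu = 316.
1 + 1/mu = 317.
(1 + 1/mu)/2 = 158.5 is not an integer, so k_max = floor(158.5) = 158.

158


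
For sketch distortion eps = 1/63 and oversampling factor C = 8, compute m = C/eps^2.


1/eps = 63.
(1/eps)^2 = 3969.
m = 8*3969 = 31752.

31752


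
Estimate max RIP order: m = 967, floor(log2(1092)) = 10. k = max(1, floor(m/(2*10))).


floor(log2(1092)) = 10.
2*10 = 20.
m/(2*floor(log2(n))) = 967/20 ≈ 48.35.
floor = 48.
k = max(1, 48) = 48.

48


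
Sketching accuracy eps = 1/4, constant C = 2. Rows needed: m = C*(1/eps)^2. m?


1/eps = 4.
(1/eps)^2 = 16.
m = 2*16 = 32.

32


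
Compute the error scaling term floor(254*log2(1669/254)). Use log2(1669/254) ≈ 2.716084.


log2(n/k) = log2(1669/254) ≈ 2.716084.
k*log2(n/k) ≈ 254*2.716084 = 689.885336.
floor(689.885336) = 689.

689


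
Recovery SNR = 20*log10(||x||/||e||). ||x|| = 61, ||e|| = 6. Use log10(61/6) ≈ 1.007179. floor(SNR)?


||x||/||e|| = 61/6.
log10(61/6) ≈ 1.007179.
20*log10(||x||/||e||) ≈ 20*1.007179 = 20.14358.
floor(20.14358) = 20.

20


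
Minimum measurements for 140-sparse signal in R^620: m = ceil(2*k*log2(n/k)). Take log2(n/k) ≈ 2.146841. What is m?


log2(n/k) = log2(620/140) ≈ 2.146841.
2*k*log2(n/k) ≈ 2*140*2.146841 = 601.11548.
m = ceil(601.11548) = 602.

602


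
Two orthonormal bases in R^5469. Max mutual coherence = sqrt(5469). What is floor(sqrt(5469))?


73^2 = 5329 <= 5469 < 5476 = 74^2, so 73 <= sqrt(5469) < 74.
floor(sqrt(5469)) = 73.

73


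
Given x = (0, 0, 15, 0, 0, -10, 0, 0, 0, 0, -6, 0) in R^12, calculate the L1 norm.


Non-zero entries: [(2, 15), (5, -10), (10, -6)]
Absolute values: [15, 10, 6]
||x||_1 = sum = 31.

31


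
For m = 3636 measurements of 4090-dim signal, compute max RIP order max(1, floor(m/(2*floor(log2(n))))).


floor(log2(4090)) = 11.
2*11 = 22.
m/(2*floor(log2(n))) = 3636/22 ≈ 165.2727.
floor = 165.
k = max(1, 165) = 165.

165


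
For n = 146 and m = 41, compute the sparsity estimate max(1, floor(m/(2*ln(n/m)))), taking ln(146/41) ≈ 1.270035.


n/m = 146/41.
ln(n/m) ≈ 1.270035.
2*ln(n/m) ≈ 2.54007.
m/(2*ln(n/m)) ≈ 41/2.54007 ≈ 16.1413.
floor = 16.
k_max = max(1, 16) = 16.

16


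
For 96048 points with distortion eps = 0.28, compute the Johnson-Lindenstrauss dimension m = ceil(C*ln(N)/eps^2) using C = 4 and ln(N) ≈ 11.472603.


ln(96048) ≈ 11.472603.
eps^2 = 0.28^2 = 0.0784.
C*ln(N)/eps^2 ≈ 4*11.472603/0.0784 ≈ 585.3369.
m = ceil(585.3369) = 586.

586


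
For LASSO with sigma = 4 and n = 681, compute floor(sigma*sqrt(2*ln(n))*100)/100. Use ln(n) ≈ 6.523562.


ln(681) ≈ 6.523562.
2*ln(n) ≈ 13.047124.
sqrt(2*ln(n)) ≈ sqrt(13.047124) ≈ 3.61208.
lambda ≈ 4*3.61208 = 14.44832.
floor(lambda*100)/100 = 14.44.

14.44


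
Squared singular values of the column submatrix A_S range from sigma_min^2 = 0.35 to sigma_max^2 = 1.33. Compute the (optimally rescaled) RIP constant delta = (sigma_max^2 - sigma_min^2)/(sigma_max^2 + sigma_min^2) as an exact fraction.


lambda_max - lambda_min = 1.33 - 0.35 = 0.98.
lambda_max + lambda_min = 1.33 + 0.35 = 1.68.
delta = 0.98/1.68 = 98/168 = 7/12.

7/12


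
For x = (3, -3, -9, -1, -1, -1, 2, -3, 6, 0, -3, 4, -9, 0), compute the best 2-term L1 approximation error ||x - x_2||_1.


Sorted |x_i| descending: [9, 9, 6, 4, 3, 3, 3, 3, 2, 1, 1, 1, 0, 0]
Keep top 2: [9, 9]
Tail entries: [6, 4, 3, 3, 3, 3, 2, 1, 1, 1, 0, 0]
L1 error = sum of tail = 27.

27


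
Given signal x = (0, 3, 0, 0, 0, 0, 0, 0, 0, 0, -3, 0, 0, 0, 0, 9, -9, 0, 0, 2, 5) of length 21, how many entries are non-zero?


Non-zero positions: [1, 10, 15, 16, 19, 20].
Sparsity = 6.

6


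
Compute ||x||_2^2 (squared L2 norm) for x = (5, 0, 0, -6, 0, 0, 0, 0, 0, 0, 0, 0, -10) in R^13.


Non-zero entries: [(0, 5), (3, -6), (12, -10)]
Squares: [25, 36, 100]
||x||_2^2 = sum = 161.

161


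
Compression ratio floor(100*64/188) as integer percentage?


100*m/n = 100*64/188 ≈ 34.0426.
floor = 34.

34


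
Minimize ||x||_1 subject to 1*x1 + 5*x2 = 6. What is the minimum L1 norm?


Axis intercepts:
  x1 = 6, x2 = 0: L1 = 6
  x1 = 0, x2 = 6/5: L1 = 6/5
x* = (0, 6/5)
||x*||_1 = 6/5.

6/5


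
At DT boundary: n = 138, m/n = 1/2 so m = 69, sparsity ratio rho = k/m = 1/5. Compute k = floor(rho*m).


m = 1/2*138 = 69.
rho = 1/5.
rho*m = 1/5*69 = 13.8.
k = floor(13.8) = 13.

13


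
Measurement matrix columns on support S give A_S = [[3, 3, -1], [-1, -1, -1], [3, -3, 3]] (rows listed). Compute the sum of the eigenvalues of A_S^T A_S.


Sum of eigenvalues of A_S^T A_S = trace(A_S^T A_S) = sum of squared column norms of A_S.
A_S^T A_S diagonal: [19, 19, 11].
trace = 19 + 19 + 11 = 49.

49


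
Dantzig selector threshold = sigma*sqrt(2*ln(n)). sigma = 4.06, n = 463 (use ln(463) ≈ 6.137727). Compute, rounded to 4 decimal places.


ln(463) ≈ 6.137727.
2*ln(n) ≈ 12.275454.
sqrt(2*ln(n)) ≈ sqrt(12.275454) ≈ 3.503634.
threshold ≈ 4.06*3.503634 = 14.22475404 ≈ 14.2248.

14.2248


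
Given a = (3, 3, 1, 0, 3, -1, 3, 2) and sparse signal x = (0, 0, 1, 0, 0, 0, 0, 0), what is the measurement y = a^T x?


Non-zero terms: ['1*1']
Products: [1]
y = sum = 1.

1


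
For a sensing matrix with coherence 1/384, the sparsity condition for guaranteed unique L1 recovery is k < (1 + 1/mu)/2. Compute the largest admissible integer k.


1/mu = 384.
1 + 1/mu = 385.
(1 + 1/mu)/2 = 192.5 is not an integer, so k_max = floor(192.5) = 192.

192


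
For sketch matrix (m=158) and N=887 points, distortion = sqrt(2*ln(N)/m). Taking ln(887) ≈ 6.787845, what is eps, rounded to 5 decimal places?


ln(887) ≈ 6.787845.
2*ln(N)/m ≈ 2*6.787845/158 ≈ 0.08592209.
eps = sqrt(0.08592209) ≈ 0.2931247 ≈ 0.29312.

0.29312


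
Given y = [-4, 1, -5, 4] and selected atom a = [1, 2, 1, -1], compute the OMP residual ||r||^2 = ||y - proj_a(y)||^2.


a^T a = 7.
a^T y = -11.
coeff = -11/7 = -11/7.
||r||^2 = 285/7.

285/7


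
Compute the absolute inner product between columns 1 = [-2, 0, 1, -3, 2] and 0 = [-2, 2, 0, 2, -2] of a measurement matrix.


Inner product: -2*-2 + 0*2 + 1*0 + -3*2 + 2*-2
Products: [4, 0, 0, -6, -4]
Sum = -6.
|dot| = 6.

6


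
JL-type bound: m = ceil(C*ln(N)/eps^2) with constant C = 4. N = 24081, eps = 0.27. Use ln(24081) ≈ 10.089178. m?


ln(24081) ≈ 10.089178.
eps^2 = 0.27^2 = 0.0729.
C*ln(N)/eps^2 ≈ 4*10.089178/0.0729 ≈ 553.59.
m = ceil(553.59) = 554.

554


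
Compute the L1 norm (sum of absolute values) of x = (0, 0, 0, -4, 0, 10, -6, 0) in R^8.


Non-zero entries: [(3, -4), (5, 10), (6, -6)]
Absolute values: [4, 10, 6]
||x||_1 = sum = 20.

20


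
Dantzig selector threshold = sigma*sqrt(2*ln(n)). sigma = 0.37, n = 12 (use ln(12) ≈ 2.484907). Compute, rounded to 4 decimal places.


ln(12) ≈ 2.484907.
2*ln(n) ≈ 4.969814.
sqrt(2*ln(n)) ≈ sqrt(4.969814) ≈ 2.229308.
threshold ≈ 0.37*2.229308 = 0.82484396 ≈ 0.8248.

0.8248


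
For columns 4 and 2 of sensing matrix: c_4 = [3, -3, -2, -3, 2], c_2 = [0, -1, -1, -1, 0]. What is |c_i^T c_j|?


Inner product: 3*0 + -3*-1 + -2*-1 + -3*-1 + 2*0
Products: [0, 3, 2, 3, 0]
Sum = 8.
|dot| = 8.

8


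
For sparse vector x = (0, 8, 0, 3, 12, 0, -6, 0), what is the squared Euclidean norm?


Non-zero entries: [(1, 8), (3, 3), (4, 12), (6, -6)]
Squares: [64, 9, 144, 36]
||x||_2^2 = sum = 253.

253


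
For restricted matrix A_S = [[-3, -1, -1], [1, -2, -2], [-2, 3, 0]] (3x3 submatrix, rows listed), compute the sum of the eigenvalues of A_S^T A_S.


Sum of eigenvalues of A_S^T A_S = trace(A_S^T A_S) = sum of squared column norms of A_S.
A_S^T A_S diagonal: [14, 14, 5].
trace = 14 + 14 + 5 = 33.

33


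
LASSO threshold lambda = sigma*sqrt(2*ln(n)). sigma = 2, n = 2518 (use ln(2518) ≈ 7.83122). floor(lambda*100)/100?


ln(2518) ≈ 7.83122.
2*ln(n) ≈ 15.66244.
sqrt(2*ln(n)) ≈ sqrt(15.66244) ≈ 3.95758.
lambda ≈ 2*3.95758 = 7.91516.
floor(lambda*100)/100 = 7.91.

7.91


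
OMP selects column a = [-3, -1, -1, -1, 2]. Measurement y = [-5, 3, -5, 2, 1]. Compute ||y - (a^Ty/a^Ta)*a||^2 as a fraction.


a^T a = 16.
a^T y = 17.
coeff = 17/16 = 17/16.
||r||^2 = 735/16.

735/16


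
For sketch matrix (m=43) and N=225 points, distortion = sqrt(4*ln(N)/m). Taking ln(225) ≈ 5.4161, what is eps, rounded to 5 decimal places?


ln(225) ≈ 5.4161.
4*ln(N)/m ≈ 4*5.4161/43 ≈ 0.50382326.
eps = sqrt(0.50382326) ≈ 0.7098051 ≈ 0.70981.

0.70981


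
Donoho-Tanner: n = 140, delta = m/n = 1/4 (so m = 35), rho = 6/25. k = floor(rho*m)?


m = 1/4*140 = 35.
rho = 6/25.
rho*m = 6/25*35 = 8.4.
k = floor(8.4) = 8.

8


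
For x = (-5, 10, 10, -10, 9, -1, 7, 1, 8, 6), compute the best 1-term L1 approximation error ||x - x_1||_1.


Sorted |x_i| descending: [10, 10, 10, 9, 8, 7, 6, 5, 1, 1]
Keep top 1: [10]
Tail entries: [10, 10, 9, 8, 7, 6, 5, 1, 1]
L1 error = sum of tail = 57.

57


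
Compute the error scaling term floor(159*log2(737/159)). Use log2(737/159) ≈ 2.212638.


log2(n/k) = log2(737/159) ≈ 2.212638.
k*log2(n/k) ≈ 159*2.212638 = 351.809442.
floor(351.809442) = 351.

351


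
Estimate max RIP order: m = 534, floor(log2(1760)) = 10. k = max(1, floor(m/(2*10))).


floor(log2(1760)) = 10.
2*10 = 20.
m/(2*floor(log2(n))) = 534/20 ≈ 26.7.
floor = 26.
k = max(1, 26) = 26.

26


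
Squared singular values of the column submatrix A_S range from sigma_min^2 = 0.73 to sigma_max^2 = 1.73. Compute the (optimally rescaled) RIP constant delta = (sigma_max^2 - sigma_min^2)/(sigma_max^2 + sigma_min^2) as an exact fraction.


lambda_max - lambda_min = 1.73 - 0.73 = 1.00.
lambda_max + lambda_min = 1.73 + 0.73 = 2.46.
delta = 1.00/2.46 = 100/246 = 50/123.

50/123


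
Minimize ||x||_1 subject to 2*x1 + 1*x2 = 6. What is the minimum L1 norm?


Axis intercepts:
  x1 = 3, x2 = 0: L1 = 3
  x1 = 0, x2 = 6: L1 = 6
x* = (3, 0)
||x*||_1 = 3.

3


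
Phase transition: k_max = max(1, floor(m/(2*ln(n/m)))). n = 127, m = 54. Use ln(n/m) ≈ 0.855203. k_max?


n/m = 127/54.
ln(n/m) ≈ 0.855203.
2*ln(n/m) ≈ 1.710406.
m/(2*ln(n/m)) ≈ 54/1.710406 ≈ 31.5715.
floor = 31.
k_max = max(1, 31) = 31.

31


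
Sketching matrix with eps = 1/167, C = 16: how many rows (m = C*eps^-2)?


1/eps = 167.
(1/eps)^2 = 27889.
m = 16*27889 = 446224.

446224


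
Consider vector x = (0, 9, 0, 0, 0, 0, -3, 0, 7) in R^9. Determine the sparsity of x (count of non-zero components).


Non-zero positions: [1, 6, 8].
Sparsity = 3.

3


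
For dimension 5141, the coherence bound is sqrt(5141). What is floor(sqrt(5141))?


71^2 = 5041 <= 5141 < 5184 = 72^2, so 71 <= sqrt(5141) < 72.
floor(sqrt(5141)) = 71.

71


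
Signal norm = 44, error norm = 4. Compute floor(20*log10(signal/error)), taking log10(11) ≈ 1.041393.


||x||/||e|| = 44/4 = 11.
log10(11) ≈ 1.041393.
20*log10(||x||/||e||) ≈ 20*1.041393 = 20.82786.
floor(20.82786) = 20.

20


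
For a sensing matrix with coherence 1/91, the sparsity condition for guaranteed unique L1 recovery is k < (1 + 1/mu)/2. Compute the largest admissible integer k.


1/mu = 91.
1 + 1/mu = 92.
(1 + 1/mu)/2 = 46 is an integer and the inequality is strict, so k_max = 46 - 1 = 45.

45


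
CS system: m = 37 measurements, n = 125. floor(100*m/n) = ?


100*m/n = 100*37/125 ≈ 29.6.
floor = 29.

29


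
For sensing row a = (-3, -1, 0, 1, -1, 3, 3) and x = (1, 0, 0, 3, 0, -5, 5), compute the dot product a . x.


Non-zero terms: ['-3*1', '1*3', '3*-5', '3*5']
Products: [-3, 3, -15, 15]
y = sum = 0.

0


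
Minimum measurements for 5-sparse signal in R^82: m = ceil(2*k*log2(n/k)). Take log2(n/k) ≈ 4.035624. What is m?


log2(n/k) = log2(82/5) ≈ 4.035624.
2*k*log2(n/k) ≈ 2*5*4.035624 = 40.35624.
m = ceil(40.35624) = 41.

41


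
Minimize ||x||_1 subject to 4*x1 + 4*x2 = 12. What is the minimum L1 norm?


Axis intercepts:
  x1 = 3, x2 = 0: L1 = 3
  x1 = 0, x2 = 3: L1 = 3
x* = (3, 0)
||x*||_1 = 3.

3


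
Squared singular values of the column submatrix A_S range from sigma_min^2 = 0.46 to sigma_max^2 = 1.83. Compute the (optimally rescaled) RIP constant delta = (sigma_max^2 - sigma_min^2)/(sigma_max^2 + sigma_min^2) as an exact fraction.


lambda_max - lambda_min = 1.83 - 0.46 = 1.37.
lambda_max + lambda_min = 1.83 + 0.46 = 2.29.
delta = 1.37/2.29 = 137/229.

137/229


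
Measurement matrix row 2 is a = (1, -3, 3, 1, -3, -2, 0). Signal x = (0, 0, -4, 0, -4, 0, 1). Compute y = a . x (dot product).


Non-zero terms: ['3*-4', '-3*-4', '0*1']
Products: [-12, 12, 0]
y = sum = 0.

0


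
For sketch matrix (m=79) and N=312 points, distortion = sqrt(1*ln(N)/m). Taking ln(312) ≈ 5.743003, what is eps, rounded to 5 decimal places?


ln(312) ≈ 5.743003.
1*ln(N)/m ≈ 1*5.743003/79 ≈ 0.07269624.
eps = sqrt(0.07269624) ≈ 0.2696224 ≈ 0.26962.

0.26962


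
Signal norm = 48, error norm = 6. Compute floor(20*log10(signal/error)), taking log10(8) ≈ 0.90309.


||x||/||e|| = 48/6 = 8.
log10(8) ≈ 0.90309.
20*log10(||x||/||e||) ≈ 20*0.90309 = 18.0618.
floor(18.0618) = 18.

18


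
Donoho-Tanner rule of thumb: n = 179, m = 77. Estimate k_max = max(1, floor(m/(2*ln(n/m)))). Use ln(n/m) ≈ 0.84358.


n/m = 179/77.
ln(n/m) ≈ 0.84358.
2*ln(n/m) ≈ 1.68716.
m/(2*ln(n/m)) ≈ 77/1.68716 ≈ 45.6388.
floor = 45.
k_max = max(1, 45) = 45.

45


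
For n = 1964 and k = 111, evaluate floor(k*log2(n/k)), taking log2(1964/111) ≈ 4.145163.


log2(n/k) = log2(1964/111) ≈ 4.145163.
k*log2(n/k) ≈ 111*4.145163 = 460.113093.
floor(460.113093) = 460.

460


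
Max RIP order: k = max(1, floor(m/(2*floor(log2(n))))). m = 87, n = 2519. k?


floor(log2(2519)) = 11.
2*11 = 22.
m/(2*floor(log2(n))) = 87/22 ≈ 3.9545.
floor = 3.
k = max(1, 3) = 3.

3


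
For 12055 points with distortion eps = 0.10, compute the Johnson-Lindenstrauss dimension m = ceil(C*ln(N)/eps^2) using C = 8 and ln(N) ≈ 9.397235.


ln(12055) ≈ 9.397235.
eps^2 = 0.10^2 = 0.01.
C*ln(N)/eps^2 ≈ 8*9.397235/0.01 ≈ 7517.788.
m = ceil(7517.788) = 7518.

7518


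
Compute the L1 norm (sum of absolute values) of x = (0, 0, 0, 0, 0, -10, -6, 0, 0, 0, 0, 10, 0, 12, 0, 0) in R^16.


Non-zero entries: [(5, -10), (6, -6), (11, 10), (13, 12)]
Absolute values: [10, 6, 10, 12]
||x||_1 = sum = 38.

38


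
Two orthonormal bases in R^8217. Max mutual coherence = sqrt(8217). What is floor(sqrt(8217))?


90^2 = 8100 <= 8217 < 8281 = 91^2, so 90 <= sqrt(8217) < 91.
floor(sqrt(8217)) = 90.

90


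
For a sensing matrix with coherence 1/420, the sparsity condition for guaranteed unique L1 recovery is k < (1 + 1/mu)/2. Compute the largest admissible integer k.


1/mu = 420.
1 + 1/mu = 421.
(1 + 1/mu)/2 = 210.5 is not an integer, so k_max = floor(210.5) = 210.

210


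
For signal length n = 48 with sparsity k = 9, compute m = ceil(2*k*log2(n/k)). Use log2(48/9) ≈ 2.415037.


log2(n/k) = log2(48/9) ≈ 2.415037.
2*k*log2(n/k) ≈ 2*9*2.415037 = 43.470666.
m = ceil(43.470666) = 44.

44


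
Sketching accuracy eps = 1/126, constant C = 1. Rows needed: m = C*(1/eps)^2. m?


1/eps = 126.
(1/eps)^2 = 15876.
m = 1*15876 = 15876.

15876


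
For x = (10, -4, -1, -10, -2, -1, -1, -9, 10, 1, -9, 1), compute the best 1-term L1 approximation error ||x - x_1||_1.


Sorted |x_i| descending: [10, 10, 10, 9, 9, 4, 2, 1, 1, 1, 1, 1]
Keep top 1: [10]
Tail entries: [10, 10, 9, 9, 4, 2, 1, 1, 1, 1, 1]
L1 error = sum of tail = 49.

49


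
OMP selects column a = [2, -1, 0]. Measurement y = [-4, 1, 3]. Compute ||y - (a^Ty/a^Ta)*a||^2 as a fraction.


a^T a = 5.
a^T y = -9.
coeff = -9/5 = -9/5.
||r||^2 = 49/5.

49/5


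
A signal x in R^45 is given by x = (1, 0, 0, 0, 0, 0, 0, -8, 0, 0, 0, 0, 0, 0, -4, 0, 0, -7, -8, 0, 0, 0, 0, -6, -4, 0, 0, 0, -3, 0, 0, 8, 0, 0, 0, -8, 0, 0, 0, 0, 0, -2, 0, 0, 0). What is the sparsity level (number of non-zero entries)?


Non-zero positions: [0, 7, 14, 17, 18, 23, 24, 28, 31, 35, 41].
Sparsity = 11.

11


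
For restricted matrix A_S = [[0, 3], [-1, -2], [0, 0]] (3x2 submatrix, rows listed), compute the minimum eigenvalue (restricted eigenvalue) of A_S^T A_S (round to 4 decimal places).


A_S^T A_S = [[1, 2], [2, 13]].
trace = 14.
det = 9.
disc = trace^2 - 4*det = 196 - 4*9 = 160.
sqrt(160) ≈ 12.649111.
lam_min = (14 - sqrt(160))/2 ≈ (14 - 12.649111)/2 = 0.6754445 ≈ 0.6754.

0.6754


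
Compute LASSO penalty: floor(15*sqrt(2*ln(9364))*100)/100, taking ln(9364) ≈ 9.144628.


ln(9364) ≈ 9.144628.
2*ln(n) ≈ 18.289256.
sqrt(2*ln(n)) ≈ sqrt(18.289256) ≈ 4.276594.
lambda ≈ 15*4.276594 = 64.14891.
floor(lambda*100)/100 = 64.14.

64.14


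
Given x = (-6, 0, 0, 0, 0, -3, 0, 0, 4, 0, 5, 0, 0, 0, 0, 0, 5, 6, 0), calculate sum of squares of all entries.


Non-zero entries: [(0, -6), (5, -3), (8, 4), (10, 5), (16, 5), (17, 6)]
Squares: [36, 9, 16, 25, 25, 36]
||x||_2^2 = sum = 147.

147


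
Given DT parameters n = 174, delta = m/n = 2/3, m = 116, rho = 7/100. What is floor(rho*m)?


m = 2/3*174 = 116.
rho = 7/100.
rho*m = 7/100*116 = 8.12.
k = floor(8.12) = 8.

8


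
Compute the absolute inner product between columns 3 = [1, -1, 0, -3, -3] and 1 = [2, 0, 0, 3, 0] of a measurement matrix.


Inner product: 1*2 + -1*0 + 0*0 + -3*3 + -3*0
Products: [2, 0, 0, -9, 0]
Sum = -7.
|dot| = 7.

7


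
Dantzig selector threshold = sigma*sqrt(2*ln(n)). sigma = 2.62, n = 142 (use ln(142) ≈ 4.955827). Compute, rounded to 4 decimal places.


ln(142) ≈ 4.955827.
2*ln(n) ≈ 9.911654.
sqrt(2*ln(n)) ≈ sqrt(9.911654) ≈ 3.148278.
threshold ≈ 2.62*3.148278 = 8.24848836 ≈ 8.2485.

8.2485


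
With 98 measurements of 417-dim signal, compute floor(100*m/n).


100*m/n = 100*98/417 ≈ 23.5012.
floor = 23.

23


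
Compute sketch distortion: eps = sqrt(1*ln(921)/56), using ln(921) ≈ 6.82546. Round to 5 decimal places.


ln(921) ≈ 6.82546.
1*ln(N)/m ≈ 1*6.82546/56 ≈ 0.12188321.
eps = sqrt(0.12188321) ≈ 0.3491178 ≈ 0.34912.

0.34912


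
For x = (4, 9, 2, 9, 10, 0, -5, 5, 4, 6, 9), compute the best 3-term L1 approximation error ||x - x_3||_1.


Sorted |x_i| descending: [10, 9, 9, 9, 6, 5, 5, 4, 4, 2, 0]
Keep top 3: [10, 9, 9]
Tail entries: [9, 6, 5, 5, 4, 4, 2, 0]
L1 error = sum of tail = 35.

35


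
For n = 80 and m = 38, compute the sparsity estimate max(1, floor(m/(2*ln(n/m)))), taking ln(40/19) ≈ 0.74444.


n/m = 80/38 = 40/19.
ln(n/m) ≈ 0.74444.
2*ln(n/m) ≈ 1.48888.
m/(2*ln(n/m)) ≈ 38/1.48888 ≈ 25.5225.
floor = 25.
k_max = max(1, 25) = 25.

25


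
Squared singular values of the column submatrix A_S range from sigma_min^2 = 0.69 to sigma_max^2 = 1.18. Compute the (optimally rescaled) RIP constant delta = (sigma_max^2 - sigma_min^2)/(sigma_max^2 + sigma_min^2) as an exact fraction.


lambda_max - lambda_min = 1.18 - 0.69 = 0.49.
lambda_max + lambda_min = 1.18 + 0.69 = 1.87.
delta = 0.49/1.87 = 49/187.

49/187


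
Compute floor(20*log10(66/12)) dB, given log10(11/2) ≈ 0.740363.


||x||/||e|| = 66/12 = 11/2.
log10(11/2) ≈ 0.740363.
20*log10(||x||/||e||) ≈ 20*0.740363 = 14.80726.
floor(14.80726) = 14.

14


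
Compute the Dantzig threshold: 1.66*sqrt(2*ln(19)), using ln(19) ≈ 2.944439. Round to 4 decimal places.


ln(19) ≈ 2.944439.
2*ln(n) ≈ 5.888878.
sqrt(2*ln(n)) ≈ sqrt(5.888878) ≈ 2.426701.
threshold ≈ 1.66*2.426701 = 4.02832366 ≈ 4.0283.

4.0283


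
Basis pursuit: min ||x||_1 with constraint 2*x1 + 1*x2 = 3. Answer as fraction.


Axis intercepts:
  x1 = 3/2, x2 = 0: L1 = 3/2
  x1 = 0, x2 = 3: L1 = 3
x* = (3/2, 0)
||x*||_1 = 3/2.

3/2


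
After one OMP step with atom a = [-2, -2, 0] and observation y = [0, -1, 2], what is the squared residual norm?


a^T a = 8.
a^T y = 2.
coeff = 2/8 = 1/4.
||r||^2 = 9/2.

9/2


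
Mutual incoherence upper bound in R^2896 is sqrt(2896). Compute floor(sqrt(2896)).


53^2 = 2809 <= 2896 < 2916 = 54^2, so 53 <= sqrt(2896) < 54.
floor(sqrt(2896)) = 53.

53


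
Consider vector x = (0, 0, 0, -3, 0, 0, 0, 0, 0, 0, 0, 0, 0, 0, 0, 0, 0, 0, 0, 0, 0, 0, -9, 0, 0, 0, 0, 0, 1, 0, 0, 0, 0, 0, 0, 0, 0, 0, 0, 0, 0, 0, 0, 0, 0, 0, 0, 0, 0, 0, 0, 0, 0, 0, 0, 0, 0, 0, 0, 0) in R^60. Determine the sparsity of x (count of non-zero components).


Non-zero positions: [3, 22, 28].
Sparsity = 3.

3


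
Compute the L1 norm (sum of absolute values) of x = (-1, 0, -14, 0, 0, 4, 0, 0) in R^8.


Non-zero entries: [(0, -1), (2, -14), (5, 4)]
Absolute values: [1, 14, 4]
||x||_1 = sum = 19.

19


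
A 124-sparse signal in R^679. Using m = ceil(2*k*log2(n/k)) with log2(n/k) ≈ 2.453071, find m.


log2(n/k) = log2(679/124) ≈ 2.453071.
2*k*log2(n/k) ≈ 2*124*2.453071 = 608.361608.
m = ceil(608.361608) = 609.

609


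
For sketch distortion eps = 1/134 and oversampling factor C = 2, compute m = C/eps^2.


1/eps = 134.
(1/eps)^2 = 17956.
m = 2*17956 = 35912.

35912


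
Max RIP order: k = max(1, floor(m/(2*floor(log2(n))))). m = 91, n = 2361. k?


floor(log2(2361)) = 11.
2*11 = 22.
m/(2*floor(log2(n))) = 91/22 ≈ 4.1364.
floor = 4.
k = max(1, 4) = 4.

4


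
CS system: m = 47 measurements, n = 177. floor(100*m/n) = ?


100*m/n = 100*47/177 ≈ 26.5537.
floor = 26.

26


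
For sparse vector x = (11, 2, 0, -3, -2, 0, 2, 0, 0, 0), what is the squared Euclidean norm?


Non-zero entries: [(0, 11), (1, 2), (3, -3), (4, -2), (6, 2)]
Squares: [121, 4, 9, 4, 4]
||x||_2^2 = sum = 142.

142


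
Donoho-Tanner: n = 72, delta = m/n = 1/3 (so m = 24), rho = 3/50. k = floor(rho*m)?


m = 1/3*72 = 24.
rho = 3/50.
rho*m = 3/50*24 = 1.44.
k = floor(1.44) = 1.

1


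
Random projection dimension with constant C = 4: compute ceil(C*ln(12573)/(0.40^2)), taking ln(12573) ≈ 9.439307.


ln(12573) ≈ 9.439307.
eps^2 = 0.40^2 = 0.16.
C*ln(N)/eps^2 ≈ 4*9.439307/0.16 ≈ 235.9827.
m = ceil(235.9827) = 236.

236


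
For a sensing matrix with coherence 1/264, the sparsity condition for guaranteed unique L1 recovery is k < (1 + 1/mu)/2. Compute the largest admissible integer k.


1/mu = 264.
1 + 1/mu = 265.
(1 + 1/mu)/2 = 132.5 is not an integer, so k_max = floor(132.5) = 132.

132


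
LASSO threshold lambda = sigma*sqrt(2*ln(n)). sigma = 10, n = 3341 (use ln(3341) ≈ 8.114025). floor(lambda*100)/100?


ln(3341) ≈ 8.114025.
2*ln(n) ≈ 16.22805.
sqrt(2*ln(n)) ≈ sqrt(16.22805) ≈ 4.028405.
lambda ≈ 10*4.028405 = 40.28405.
floor(lambda*100)/100 = 40.28.

40.28


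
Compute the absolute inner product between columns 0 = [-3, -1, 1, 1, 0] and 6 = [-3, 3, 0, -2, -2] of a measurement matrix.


Inner product: -3*-3 + -1*3 + 1*0 + 1*-2 + 0*-2
Products: [9, -3, 0, -2, 0]
Sum = 4.
|dot| = 4.

4


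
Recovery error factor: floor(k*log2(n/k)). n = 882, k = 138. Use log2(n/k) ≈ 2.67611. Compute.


log2(n/k) = log2(882/138) ≈ 2.67611.
k*log2(n/k) ≈ 138*2.67611 = 369.30318.
floor(369.30318) = 369.

369


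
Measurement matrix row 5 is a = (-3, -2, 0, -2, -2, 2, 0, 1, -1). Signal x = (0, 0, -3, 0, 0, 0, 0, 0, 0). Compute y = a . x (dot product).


Non-zero terms: ['0*-3']
Products: [0]
y = sum = 0.

0


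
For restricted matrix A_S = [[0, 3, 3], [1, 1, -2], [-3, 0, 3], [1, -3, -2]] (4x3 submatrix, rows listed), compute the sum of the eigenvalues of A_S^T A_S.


Sum of eigenvalues of A_S^T A_S = trace(A_S^T A_S) = sum of squared column norms of A_S.
A_S^T A_S diagonal: [11, 19, 26].
trace = 11 + 19 + 26 = 56.

56


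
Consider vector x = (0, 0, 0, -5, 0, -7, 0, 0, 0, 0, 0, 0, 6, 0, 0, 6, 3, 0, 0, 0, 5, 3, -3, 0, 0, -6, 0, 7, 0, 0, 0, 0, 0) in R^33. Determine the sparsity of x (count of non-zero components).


Non-zero positions: [3, 5, 12, 15, 16, 20, 21, 22, 25, 27].
Sparsity = 10.

10


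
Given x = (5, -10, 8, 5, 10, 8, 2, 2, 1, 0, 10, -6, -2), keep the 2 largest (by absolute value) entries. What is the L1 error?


Sorted |x_i| descending: [10, 10, 10, 8, 8, 6, 5, 5, 2, 2, 2, 1, 0]
Keep top 2: [10, 10]
Tail entries: [10, 8, 8, 6, 5, 5, 2, 2, 2, 1, 0]
L1 error = sum of tail = 49.

49


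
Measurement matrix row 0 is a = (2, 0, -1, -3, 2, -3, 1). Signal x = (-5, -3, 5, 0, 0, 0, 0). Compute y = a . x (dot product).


Non-zero terms: ['2*-5', '0*-3', '-1*5']
Products: [-10, 0, -5]
y = sum = -15.

-15


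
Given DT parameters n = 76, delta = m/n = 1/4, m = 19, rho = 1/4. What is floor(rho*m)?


m = 1/4*76 = 19.
rho = 1/4.
rho*m = 1/4*19 = 4.75.
k = floor(4.75) = 4.

4


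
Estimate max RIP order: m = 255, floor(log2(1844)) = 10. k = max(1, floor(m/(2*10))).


floor(log2(1844)) = 10.
2*10 = 20.
m/(2*floor(log2(n))) = 255/20 ≈ 12.75.
floor = 12.
k = max(1, 12) = 12.

12


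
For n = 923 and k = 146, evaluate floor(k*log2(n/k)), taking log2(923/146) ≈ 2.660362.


log2(n/k) = log2(923/146) ≈ 2.660362.
k*log2(n/k) ≈ 146*2.660362 = 388.412852.
floor(388.412852) = 388.

388


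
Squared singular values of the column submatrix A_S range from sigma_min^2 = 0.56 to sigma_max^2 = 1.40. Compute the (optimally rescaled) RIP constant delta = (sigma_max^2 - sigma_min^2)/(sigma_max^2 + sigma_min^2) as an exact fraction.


lambda_max - lambda_min = 1.40 - 0.56 = 0.84.
lambda_max + lambda_min = 1.40 + 0.56 = 1.96.
delta = 0.84/1.96 = 84/196 = 3/7.

3/7


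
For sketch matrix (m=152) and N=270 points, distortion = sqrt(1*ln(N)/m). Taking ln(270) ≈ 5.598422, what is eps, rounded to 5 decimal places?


ln(270) ≈ 5.598422.
1*ln(N)/m ≈ 1*5.598422/152 ≈ 0.03683172.
eps = sqrt(0.03683172) ≈ 0.1919159 ≈ 0.19192.

0.19192


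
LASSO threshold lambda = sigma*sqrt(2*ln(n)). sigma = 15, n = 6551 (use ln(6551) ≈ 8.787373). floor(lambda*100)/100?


ln(6551) ≈ 8.787373.
2*ln(n) ≈ 17.574746.
sqrt(2*ln(n)) ≈ sqrt(17.574746) ≈ 4.192224.
lambda ≈ 15*4.192224 = 62.88336.
floor(lambda*100)/100 = 62.88.

62.88


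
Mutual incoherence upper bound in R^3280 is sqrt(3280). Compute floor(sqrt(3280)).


57^2 = 3249 <= 3280 < 3364 = 58^2, so 57 <= sqrt(3280) < 58.
floor(sqrt(3280)) = 57.

57


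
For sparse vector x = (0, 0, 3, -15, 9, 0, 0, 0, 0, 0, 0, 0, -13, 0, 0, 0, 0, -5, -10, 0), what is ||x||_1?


Non-zero entries: [(2, 3), (3, -15), (4, 9), (12, -13), (17, -5), (18, -10)]
Absolute values: [3, 15, 9, 13, 5, 10]
||x||_1 = sum = 55.

55


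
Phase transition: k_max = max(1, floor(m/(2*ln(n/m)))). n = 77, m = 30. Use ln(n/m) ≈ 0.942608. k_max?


n/m = 77/30.
ln(n/m) ≈ 0.942608.
2*ln(n/m) ≈ 1.885216.
m/(2*ln(n/m)) ≈ 30/1.885216 ≈ 15.9133.
floor = 15.
k_max = max(1, 15) = 15.

15


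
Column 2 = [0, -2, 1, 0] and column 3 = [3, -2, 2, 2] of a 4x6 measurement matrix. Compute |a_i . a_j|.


Inner product: 0*3 + -2*-2 + 1*2 + 0*2
Products: [0, 4, 2, 0]
Sum = 6.
|dot| = 6.

6


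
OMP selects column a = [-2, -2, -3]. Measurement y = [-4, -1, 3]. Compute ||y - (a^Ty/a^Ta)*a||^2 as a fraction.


a^T a = 17.
a^T y = 1.
coeff = 1/17 = 1/17.
||r||^2 = 441/17.

441/17


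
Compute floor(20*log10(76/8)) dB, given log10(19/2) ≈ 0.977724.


||x||/||e|| = 76/8 = 19/2.
log10(19/2) ≈ 0.977724.
20*log10(||x||/||e||) ≈ 20*0.977724 = 19.55448.
floor(19.55448) = 19.

19


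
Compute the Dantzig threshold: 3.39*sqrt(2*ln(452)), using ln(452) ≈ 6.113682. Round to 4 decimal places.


ln(452) ≈ 6.113682.
2*ln(n) ≈ 12.227364.
sqrt(2*ln(n)) ≈ sqrt(12.227364) ≈ 3.496765.
threshold ≈ 3.39*3.496765 = 11.85403335 ≈ 11.8540.

11.8540


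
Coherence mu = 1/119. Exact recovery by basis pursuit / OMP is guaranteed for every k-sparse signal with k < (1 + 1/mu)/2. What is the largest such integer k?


1/mu = 119.
1 + 1/mu = 120.
(1 + 1/mu)/2 = 60 is an integer and the inequality is strict, so k_max = 60 - 1 = 59.

59


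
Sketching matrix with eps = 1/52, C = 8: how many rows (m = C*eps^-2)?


1/eps = 52.
(1/eps)^2 = 2704.
m = 8*2704 = 21632.

21632


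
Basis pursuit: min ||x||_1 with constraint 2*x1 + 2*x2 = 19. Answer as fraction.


Axis intercepts:
  x1 = 19/2, x2 = 0: L1 = 19/2
  x1 = 0, x2 = 19/2: L1 = 19/2
x* = (19/2, 0)
||x*||_1 = 19/2.

19/2


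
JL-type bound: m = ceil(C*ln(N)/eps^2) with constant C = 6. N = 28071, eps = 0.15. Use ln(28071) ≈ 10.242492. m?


ln(28071) ≈ 10.242492.
eps^2 = 0.15^2 = 0.0225.
C*ln(N)/eps^2 ≈ 6*10.242492/0.0225 ≈ 2731.3312.
m = ceil(2731.3312) = 2732.

2732


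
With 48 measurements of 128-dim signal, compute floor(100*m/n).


100*m/n = 100*48/128 ≈ 37.5.
floor = 37.

37


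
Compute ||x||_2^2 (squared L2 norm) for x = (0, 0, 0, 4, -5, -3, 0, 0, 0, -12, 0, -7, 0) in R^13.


Non-zero entries: [(3, 4), (4, -5), (5, -3), (9, -12), (11, -7)]
Squares: [16, 25, 9, 144, 49]
||x||_2^2 = sum = 243.

243


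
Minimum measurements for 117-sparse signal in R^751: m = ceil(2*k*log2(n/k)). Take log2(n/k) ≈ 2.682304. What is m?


log2(n/k) = log2(751/117) ≈ 2.682304.
2*k*log2(n/k) ≈ 2*117*2.682304 = 627.659136.
m = ceil(627.659136) = 628.

628


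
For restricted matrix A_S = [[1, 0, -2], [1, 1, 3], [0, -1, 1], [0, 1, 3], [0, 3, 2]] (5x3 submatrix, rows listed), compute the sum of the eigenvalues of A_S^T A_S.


Sum of eigenvalues of A_S^T A_S = trace(A_S^T A_S) = sum of squared column norms of A_S.
A_S^T A_S diagonal: [2, 12, 27].
trace = 2 + 12 + 27 = 41.

41


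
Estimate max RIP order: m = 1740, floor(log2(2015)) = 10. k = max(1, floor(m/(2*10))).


floor(log2(2015)) = 10.
2*10 = 20.
m/(2*floor(log2(n))) = 1740/20 ≈ 87.0.
floor = 87.
k = max(1, 87) = 87.

87


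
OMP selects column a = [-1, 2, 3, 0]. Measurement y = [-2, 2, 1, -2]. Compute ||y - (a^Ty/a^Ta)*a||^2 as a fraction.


a^T a = 14.
a^T y = 9.
coeff = 9/14 = 9/14.
||r||^2 = 101/14.

101/14


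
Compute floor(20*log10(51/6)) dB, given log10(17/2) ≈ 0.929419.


||x||/||e|| = 51/6 = 17/2.
log10(17/2) ≈ 0.929419.
20*log10(||x||/||e||) ≈ 20*0.929419 = 18.58838.
floor(18.58838) = 18.

18


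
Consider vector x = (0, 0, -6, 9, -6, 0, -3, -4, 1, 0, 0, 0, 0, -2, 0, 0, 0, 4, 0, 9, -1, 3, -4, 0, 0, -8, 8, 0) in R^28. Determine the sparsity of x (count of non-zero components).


Non-zero positions: [2, 3, 4, 6, 7, 8, 13, 17, 19, 20, 21, 22, 25, 26].
Sparsity = 14.

14


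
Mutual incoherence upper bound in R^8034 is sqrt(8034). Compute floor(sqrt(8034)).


89^2 = 7921 <= 8034 < 8100 = 90^2, so 89 <= sqrt(8034) < 90.
floor(sqrt(8034)) = 89.

89


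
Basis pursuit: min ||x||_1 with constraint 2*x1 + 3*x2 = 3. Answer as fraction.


Axis intercepts:
  x1 = 3/2, x2 = 0: L1 = 3/2
  x1 = 0, x2 = 1: L1 = 1
x* = (0, 1)
||x*||_1 = 1.

1


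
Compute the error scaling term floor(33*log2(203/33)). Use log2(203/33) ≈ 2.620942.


log2(n/k) = log2(203/33) ≈ 2.620942.
k*log2(n/k) ≈ 33*2.620942 = 86.491086.
floor(86.491086) = 86.

86


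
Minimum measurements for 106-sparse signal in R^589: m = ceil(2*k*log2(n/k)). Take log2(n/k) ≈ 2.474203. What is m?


log2(n/k) = log2(589/106) ≈ 2.474203.
2*k*log2(n/k) ≈ 2*106*2.474203 = 524.531036.
m = ceil(524.531036) = 525.

525


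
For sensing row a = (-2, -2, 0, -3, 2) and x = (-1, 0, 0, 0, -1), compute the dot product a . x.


Non-zero terms: ['-2*-1', '2*-1']
Products: [2, -2]
y = sum = 0.

0


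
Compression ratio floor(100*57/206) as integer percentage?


100*m/n = 100*57/206 ≈ 27.6699.
floor = 27.

27


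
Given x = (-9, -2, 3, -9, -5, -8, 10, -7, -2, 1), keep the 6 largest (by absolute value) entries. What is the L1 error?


Sorted |x_i| descending: [10, 9, 9, 8, 7, 5, 3, 2, 2, 1]
Keep top 6: [10, 9, 9, 8, 7, 5]
Tail entries: [3, 2, 2, 1]
L1 error = sum of tail = 8.

8


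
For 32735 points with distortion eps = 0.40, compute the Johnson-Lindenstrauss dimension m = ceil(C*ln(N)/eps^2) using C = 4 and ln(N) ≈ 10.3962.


ln(32735) ≈ 10.3962.
eps^2 = 0.40^2 = 0.16.
C*ln(N)/eps^2 ≈ 4*10.3962/0.16 ≈ 259.905.
m = ceil(259.905) = 260.

260


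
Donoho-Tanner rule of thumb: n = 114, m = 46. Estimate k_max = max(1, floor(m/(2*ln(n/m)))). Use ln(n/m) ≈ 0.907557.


n/m = 114/46 = 57/23.
ln(n/m) ≈ 0.907557.
2*ln(n/m) ≈ 1.815114.
m/(2*ln(n/m)) ≈ 46/1.815114 ≈ 25.3428.
floor = 25.
k_max = max(1, 25) = 25.

25


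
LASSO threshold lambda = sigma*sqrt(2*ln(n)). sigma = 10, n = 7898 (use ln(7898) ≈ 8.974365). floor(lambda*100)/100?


ln(7898) ≈ 8.974365.
2*ln(n) ≈ 17.94873.
sqrt(2*ln(n)) ≈ sqrt(17.94873) ≈ 4.236594.
lambda ≈ 10*4.236594 = 42.36594.
floor(lambda*100)/100 = 42.36.

42.36


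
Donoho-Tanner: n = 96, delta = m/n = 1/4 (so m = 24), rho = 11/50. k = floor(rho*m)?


m = 1/4*96 = 24.
rho = 11/50.
rho*m = 11/50*24 = 5.28.
k = floor(5.28) = 5.

5


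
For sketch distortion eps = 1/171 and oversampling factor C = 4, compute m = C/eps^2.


1/eps = 171.
(1/eps)^2 = 29241.
m = 4*29241 = 116964.

116964


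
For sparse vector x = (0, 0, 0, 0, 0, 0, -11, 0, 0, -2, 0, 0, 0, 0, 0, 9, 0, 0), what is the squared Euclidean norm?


Non-zero entries: [(6, -11), (9, -2), (15, 9)]
Squares: [121, 4, 81]
||x||_2^2 = sum = 206.

206


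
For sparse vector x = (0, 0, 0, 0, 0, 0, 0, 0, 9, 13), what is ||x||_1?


Non-zero entries: [(8, 9), (9, 13)]
Absolute values: [9, 13]
||x||_1 = sum = 22.

22


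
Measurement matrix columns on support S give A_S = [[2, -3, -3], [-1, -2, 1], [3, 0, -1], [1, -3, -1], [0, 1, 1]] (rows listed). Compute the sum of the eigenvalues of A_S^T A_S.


Sum of eigenvalues of A_S^T A_S = trace(A_S^T A_S) = sum of squared column norms of A_S.
A_S^T A_S diagonal: [15, 23, 13].
trace = 15 + 23 + 13 = 51.

51


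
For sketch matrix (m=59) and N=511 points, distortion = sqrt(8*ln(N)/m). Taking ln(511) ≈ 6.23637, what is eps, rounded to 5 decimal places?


ln(511) ≈ 6.23637.
8*ln(N)/m ≈ 8*6.23637/59 ≈ 0.84560949.
eps = sqrt(0.84560949) ≈ 0.9195703 ≈ 0.91957.

0.91957


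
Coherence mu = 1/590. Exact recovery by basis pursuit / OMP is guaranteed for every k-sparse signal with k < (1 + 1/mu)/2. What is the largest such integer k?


1/mu = 590.
1 + 1/mu = 591.
(1 + 1/mu)/2 = 295.5 is not an integer, so k_max = floor(295.5) = 295.

295


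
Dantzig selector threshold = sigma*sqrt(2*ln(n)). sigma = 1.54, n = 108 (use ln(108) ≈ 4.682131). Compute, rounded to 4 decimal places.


ln(108) ≈ 4.682131.
2*ln(n) ≈ 9.364262.
sqrt(2*ln(n)) ≈ sqrt(9.364262) ≈ 3.060108.
threshold ≈ 1.54*3.060108 = 4.71256632 ≈ 4.7126.

4.7126


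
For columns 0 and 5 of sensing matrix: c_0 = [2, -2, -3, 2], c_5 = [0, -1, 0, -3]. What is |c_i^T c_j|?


Inner product: 2*0 + -2*-1 + -3*0 + 2*-3
Products: [0, 2, 0, -6]
Sum = -4.
|dot| = 4.

4


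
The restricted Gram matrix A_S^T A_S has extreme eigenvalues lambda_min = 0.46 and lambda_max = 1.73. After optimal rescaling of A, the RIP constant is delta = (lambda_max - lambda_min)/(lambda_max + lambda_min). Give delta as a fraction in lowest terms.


lambda_max - lambda_min = 1.73 - 0.46 = 1.27.
lambda_max + lambda_min = 1.73 + 0.46 = 2.19.
delta = 1.27/2.19 = 127/219.

127/219


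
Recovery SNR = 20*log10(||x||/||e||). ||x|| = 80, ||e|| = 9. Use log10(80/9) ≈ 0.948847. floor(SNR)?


||x||/||e|| = 80/9.
log10(80/9) ≈ 0.948847.
20*log10(||x||/||e||) ≈ 20*0.948847 = 18.97694.
floor(18.97694) = 18.

18


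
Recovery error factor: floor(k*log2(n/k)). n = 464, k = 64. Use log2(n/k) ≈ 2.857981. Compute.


log2(n/k) = log2(464/64) ≈ 2.857981.
k*log2(n/k) ≈ 64*2.857981 = 182.910784.
floor(182.910784) = 182.

182


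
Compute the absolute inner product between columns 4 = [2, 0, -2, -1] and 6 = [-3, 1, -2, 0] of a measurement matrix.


Inner product: 2*-3 + 0*1 + -2*-2 + -1*0
Products: [-6, 0, 4, 0]
Sum = -2.
|dot| = 2.

2


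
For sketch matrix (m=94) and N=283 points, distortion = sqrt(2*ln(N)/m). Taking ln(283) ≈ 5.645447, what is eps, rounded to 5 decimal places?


ln(283) ≈ 5.645447.
2*ln(N)/m ≈ 2*5.645447/94 ≈ 0.12011589.
eps = sqrt(0.12011589) ≈ 0.3465774 ≈ 0.34658.

0.34658


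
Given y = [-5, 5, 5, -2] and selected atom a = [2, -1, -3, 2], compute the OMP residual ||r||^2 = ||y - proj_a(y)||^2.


a^T a = 18.
a^T y = -34.
coeff = -34/18 = -17/9.
||r||^2 = 133/9.

133/9


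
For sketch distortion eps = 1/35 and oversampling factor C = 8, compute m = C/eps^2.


1/eps = 35.
(1/eps)^2 = 1225.
m = 8*1225 = 9800.

9800


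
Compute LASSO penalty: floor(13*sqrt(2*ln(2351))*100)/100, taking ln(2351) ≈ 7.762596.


ln(2351) ≈ 7.762596.
2*ln(n) ≈ 15.525192.
sqrt(2*ln(n)) ≈ sqrt(15.525192) ≈ 3.940202.
lambda ≈ 13*3.940202 = 51.222626.
floor(lambda*100)/100 = 51.22.

51.22
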